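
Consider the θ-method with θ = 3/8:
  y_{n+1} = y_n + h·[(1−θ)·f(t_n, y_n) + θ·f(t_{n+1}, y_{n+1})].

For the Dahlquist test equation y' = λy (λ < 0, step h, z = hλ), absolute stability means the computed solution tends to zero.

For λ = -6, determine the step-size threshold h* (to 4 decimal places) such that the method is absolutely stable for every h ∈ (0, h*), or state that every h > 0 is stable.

With y'=λy (z=hλ):
  y_{n+1} = y_n + z·[5/8·y_n + 3/8·y_{n+1}] ⇒ (1 − 3/8z)y_{n+1} = (1 + 5/8z)y_n
  ⇒ R(z) = (1 + 5/8z)/(1 − 3/8z).

Solve |R(x)|<1 on ℝ⁻.
x=-0.77: |R|=0.4025
R=−1: 1+5/8x = −1+3/8x ⇒ -1/4x=2 ⇒ x=2/(-1/4)=-8.0000
Confirm numerically:
  x=-7.075: |R|=0.93670 <1
  x=-3.951: |R|=0.59210 <1
  x=-3.395: |R|=0.49354 <1
  x=-8.501: |R|=1.02991 >1
  x=-8.136: |R|=1.00839 >1
So |R|<1 on (-8.0000, 0).

(-8.0000,0); λ=-6 ⇒ h* = (8)/6 = 1.3333.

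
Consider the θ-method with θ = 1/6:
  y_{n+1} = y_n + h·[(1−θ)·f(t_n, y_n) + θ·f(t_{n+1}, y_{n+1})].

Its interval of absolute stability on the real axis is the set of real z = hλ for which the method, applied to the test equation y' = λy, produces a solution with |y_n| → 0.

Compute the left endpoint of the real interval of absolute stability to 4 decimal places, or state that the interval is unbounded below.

left endpoint -3.0000.

Set f=λy, z=hλ:
  y_{n+1} = y_n + z·[5/6·y_n + 1/6·y_{n+1}] ⇒ (1 − 1/6z)y_{n+1} = (1 + 5/6z)y_n
  R(z) = (1 + 5/6z)/(1 − 1/6z).

Find x<0 with |R(x)|<1.
x=-1.43: |R|=0.1548
R=−1: 1+5/6x = −1+1/6x ⇒ -2/3x=2 ⇒ x=2/(-2/3)=-3.0000
Confirm numerically:
  x=-2.203: |R|=0.61136 <1
  x=-2.181: |R|=0.59956 <1
  x=-1.479: |R|=0.18652 <1
  x=-1.389: |R|=0.12789 <1
  x=-3.459: |R|=1.19410 >1
  x=-3.220: |R|=1.09544 >1
  x=-3.155: |R|=1.06772 >1
So |R|<1 on (-3.0000, 0).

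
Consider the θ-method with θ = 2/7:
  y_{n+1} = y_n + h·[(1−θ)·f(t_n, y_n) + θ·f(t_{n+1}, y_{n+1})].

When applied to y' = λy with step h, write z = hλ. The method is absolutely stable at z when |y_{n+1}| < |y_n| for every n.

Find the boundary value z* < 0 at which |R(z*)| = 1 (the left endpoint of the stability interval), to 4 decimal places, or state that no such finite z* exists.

z* = -4.6667.

Set f=λy, z=hλ:
  y_{n+1} = y_n + z·[5/7·y_n + 2/7·y_{n+1}] ⇒ (1 − 2/7z)y_{n+1} = (1 + 5/7z)y_n
  ⇒ R(z) = (1 + 5/7z)/(1 − 2/7z).

Need |R(x)|<1, x<0.
x=-1.31: |R|=0.0468
R=−1: 1+5/7x = −1+2/7x ⇒ -3/7x=2 ⇒ x=2/(-3/7)=-4.6667
Confirm numerically:
  x=-3.043: |R|=0.62777 <1
  x=-2.474: |R|=0.44945 <1
  x=-2.273: |R|=0.37805 <1
  x=-2.053: |R|=0.29399 <1
  x=-5.122: |R|=1.07922 >1
  x=-4.740: |R|=1.01335 >1
So |R|<1 on (-4.6667, 0).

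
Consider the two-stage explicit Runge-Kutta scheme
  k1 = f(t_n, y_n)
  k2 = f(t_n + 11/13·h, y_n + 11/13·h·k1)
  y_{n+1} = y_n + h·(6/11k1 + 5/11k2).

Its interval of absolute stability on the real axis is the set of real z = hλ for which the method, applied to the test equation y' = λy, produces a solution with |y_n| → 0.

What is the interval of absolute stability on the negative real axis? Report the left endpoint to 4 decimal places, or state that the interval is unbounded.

(-2.6000, 0).

On y'=λy, z=hλ:
  k1=λy_n ⇒ h·k1=z·y_n;  k2=λ(1+11/13z)y_n ⇒ h·k2=z(1+11/13z)y_n
  y_{n+1}/y_n = 1 + 6/11z + 5/11z(1+11/13z) = 1 + z + 5/13z²
  so R(z) = 1 + z + 5/13z².

Find x<0 with |R(x)|<1.
x=-0.78: |R|=0.4540
R=1: x+5/13x²=0 ⇒ x=−13/5=-2.6000; min R=1−1/(4·5/13)=0.3500>−1
Confirm numerically:
  x=-1.943: |R|=0.50902 <1
  x=-1.257: |R|=0.35071 <1
  x=-1.132: |R|=0.36086 <1
  x=-2.676: |R|=1.07822 >1
  x=-2.638: |R|=1.03856 >1
Interval (-2.6000, 0).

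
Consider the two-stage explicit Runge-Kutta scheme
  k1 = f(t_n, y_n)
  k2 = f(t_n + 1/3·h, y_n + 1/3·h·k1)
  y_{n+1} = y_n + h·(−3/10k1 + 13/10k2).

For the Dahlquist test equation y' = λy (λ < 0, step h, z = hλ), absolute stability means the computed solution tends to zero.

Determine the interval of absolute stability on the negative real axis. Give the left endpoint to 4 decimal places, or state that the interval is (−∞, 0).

Set f=λy, z=hλ:
  k1=λy_n ⇒ h·k1=z·y_n;  k2=λ(1+1/3z)y_n ⇒ h·k2=z(1+1/3z)y_n
  y_{n+1}/y_n = 1 − 3/10z + 13/10z(1+1/3z) = 1 + z + 13/30z²
  ⇒ R(z) = 1 + z + 13/30z².

Boundary: |R(x)|=1, x<0.
x=-1.13: |R|=0.4233
R=1: x+13/30x²=0 ⇒ x=−30/13=-2.3077; min R=1−1/(4·13/30)=0.4231>−1
Confirm numerically:
  x=-2.075: |R|=0.79077 <1
  x=-1.866: |R|=0.64285 <1
  x=-1.613: |R|=0.51443 <1
  x=-1.137: |R|=0.42320 <1
  x=-2.605: |R|=1.33561 >1
  x=-2.563: |R|=1.28355 >1
  x=-2.415: |R|=1.11230 >1
Interval (-2.3077, 0).

(-2.3077, 0).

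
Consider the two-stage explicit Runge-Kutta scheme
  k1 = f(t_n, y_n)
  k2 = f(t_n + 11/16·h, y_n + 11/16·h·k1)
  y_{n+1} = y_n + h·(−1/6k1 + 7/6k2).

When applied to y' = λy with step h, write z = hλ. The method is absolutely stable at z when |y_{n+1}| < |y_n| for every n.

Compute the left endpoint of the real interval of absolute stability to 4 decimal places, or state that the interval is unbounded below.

Test eqn y'=λy, z=hλ:
  k1=λy_n ⇒ h·k1=z·y_n;  k2=λ(1+11/16z)y_n ⇒ h·k2=z(1+11/16z)y_n
  y_{n+1}/y_n = 1 − 1/6z + 7/6z(1+11/16z) = 1 + z + 77/96z²
  ⇒ R(z) = 1 + z + 77/96z².

Need |R(x)|<1, x<0.
x=-0.36: |R|=0.7440
R=1: x+77/96x²=0 ⇒ x=−96/77=-1.2468; min R=1−1/(4·77/96)=0.6883>−1
Confirm numerically:
  x=-1.141: |R|=0.90322 <1
  x=-0.951: |R|=0.77440 <1
  x=-0.715: |R|=0.69505 <1
  x=-0.589: |R|=0.68926 <1
  x=-1.576: |R|=1.41620 >1
  x=-1.473: |R|=1.26730 >1
  x=-1.285: |R|=1.03942 >1
Interval (-1.2468, 0).

left endpoint -1.2468.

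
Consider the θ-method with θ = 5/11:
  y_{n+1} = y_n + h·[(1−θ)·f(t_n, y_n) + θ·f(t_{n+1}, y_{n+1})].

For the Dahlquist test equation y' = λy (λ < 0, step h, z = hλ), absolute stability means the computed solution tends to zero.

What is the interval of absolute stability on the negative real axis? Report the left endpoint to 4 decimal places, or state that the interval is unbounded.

On y'=λy, z=hλ:
  y_{n+1} = y_n + z·[6/11·y_n + 5/11·y_{n+1}] ⇒ (1 − 5/11z)y_{n+1} = (1 + 6/11z)y_n
  Hence R(z) = (1 + 6/11z)/(1 − 5/11z).

Boundary: |R(x)|=1, x<0.
x=-0.5: |R|=0.5926
R=−1: 1+6/11x = −1+5/11x ⇒ -1/11x=2 ⇒ x=2/(-1/11)=-22.0000
Confirm numerically:
  x=-21.622: |R|=0.99683 <1
  x=-8.926: |R|=0.76498 <1
  x=-8.856: |R|=0.76223 <1
  x=-22.395: |R|=1.00321 >1
  x=-22.310: |R|=1.00253 >1
  x=-22.175: |R|=1.00144 >1
Interval (-22.0000, 0).

(-22.0000, 0).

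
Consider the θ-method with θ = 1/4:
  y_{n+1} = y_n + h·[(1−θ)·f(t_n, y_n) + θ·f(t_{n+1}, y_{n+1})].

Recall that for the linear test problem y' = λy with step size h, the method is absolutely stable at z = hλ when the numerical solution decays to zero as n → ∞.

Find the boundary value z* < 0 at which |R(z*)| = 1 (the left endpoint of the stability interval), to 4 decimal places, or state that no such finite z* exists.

Set f=λy, z=hλ:
  y_{n+1} = y_n + z·[3/4·y_n + 1/4·y_{n+1}] ⇒ (1 − 1/4z)y_{n+1} = (1 + 3/4z)y_n
  so R(z) = (1 + 3/4z)/(1 − 1/4z).

Boundary: |R(x)|=1, x<0.
x=-1.67: |R|=0.1781
R=−1: 1+3/4x = −1+1/4x ⇒ -1/2x=2 ⇒ x=2/(-1/2)=-4.0000
Confirm numerically:
  x=-2.507: |R|=0.54111 <1
  x=-2.250: |R|=0.44000 <1
  x=-1.764: |R|=0.22415 <1
  x=-1.741: |R|=0.21303 <1
  x=-4.557: |R|=1.13019 >1
  x=-4.463: |R|=1.10942 >1
Stable set (-4.0000, 0).

z* = -4.0000.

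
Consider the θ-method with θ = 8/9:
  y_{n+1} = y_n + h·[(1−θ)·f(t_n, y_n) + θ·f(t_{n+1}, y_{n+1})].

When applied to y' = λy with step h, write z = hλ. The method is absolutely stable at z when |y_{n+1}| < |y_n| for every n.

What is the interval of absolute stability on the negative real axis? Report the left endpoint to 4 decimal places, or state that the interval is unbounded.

(−∞, 0) — no finite endpoint.

Set f=λy, z=hλ:
  y_{n+1} = y_n + z·[1/9·y_n + 8/9·y_{n+1}] ⇒ (1 − 8/9z)y_{n+1} = (1 + 1/9z)y_n
  ⇒ R(z) = (1 + 1/9z)/(1 − 8/9z).

Need |R(x)|<1, x<0.
x=-0.98: |R|=0.4762
x=-2: |R|=0.2800
x=-10: |R|=0.0112
x=-100: |R|=0.1125
θ=8/9≥1/2 ⇒ |1+1/9x|<|1−8/9x| ∀x<0 ⇒ stable on all of ℝ⁻.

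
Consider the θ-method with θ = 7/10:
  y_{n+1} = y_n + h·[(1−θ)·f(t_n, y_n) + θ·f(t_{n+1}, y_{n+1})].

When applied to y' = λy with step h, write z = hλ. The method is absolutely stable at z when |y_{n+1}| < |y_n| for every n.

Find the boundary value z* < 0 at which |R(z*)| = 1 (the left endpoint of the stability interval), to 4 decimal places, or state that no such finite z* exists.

(−∞, 0) — no finite endpoint.

Test eqn y'=λy, z=hλ:
  y_{n+1} = y_n + z·[3/10·y_n + 7/10·y_{n+1}] ⇒ (1 − 7/10z)y_{n+1} = (1 + 3/10z)y_n
  so R(z) = (1 + 3/10z)/(1 − 7/10z).

Need |R(x)|<1, x<0.
x=-1.54: |R|=0.2589
x=-2: |R|=0.1667
x=-10: |R|=0.2500
x=-100: |R|=0.4085
θ=7/10≥1/2 ⇒ |1+3/10x|<|1−7/10x| ∀x<0 ⇒ unbounded interval.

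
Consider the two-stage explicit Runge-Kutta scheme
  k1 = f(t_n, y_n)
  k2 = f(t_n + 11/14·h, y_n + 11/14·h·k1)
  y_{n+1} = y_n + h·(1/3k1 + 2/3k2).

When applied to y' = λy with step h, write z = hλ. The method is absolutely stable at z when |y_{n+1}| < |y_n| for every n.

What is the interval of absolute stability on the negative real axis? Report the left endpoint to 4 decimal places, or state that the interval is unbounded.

z∈(-1.9091,0).

With y'=λy (z=hλ):
  k1=λy_n ⇒ h·k1=z·y_n;  k2=λ(1+11/14z)y_n ⇒ h·k2=z(1+11/14z)y_n
  y_{n+1}/y_n = 1 + 1/3z + 2/3z(1+11/14z) = 1 + z + 11/21z²
  R(z) = 1 + z + 11/21z².

Solve |R(x)|<1 on ℝ⁻.
x=-1.06: |R|=0.5286
R=1: x+11/21x²=0 ⇒ x=−21/11=-1.9091; min R=1−1/(4·11/21)=0.5227>−1
Confirm numerically:
  x=-1.732: |R|=0.83934 <1
  x=-1.415: |R|=0.63378 <1
  x=-1.118: |R|=0.53672 <1
  x=-0.844: |R|=0.52913 <1
  x=-2.357: |R|=1.55300 >1
  x=-2.107: |R|=1.21843 >1
Interval (-1.9091, 0).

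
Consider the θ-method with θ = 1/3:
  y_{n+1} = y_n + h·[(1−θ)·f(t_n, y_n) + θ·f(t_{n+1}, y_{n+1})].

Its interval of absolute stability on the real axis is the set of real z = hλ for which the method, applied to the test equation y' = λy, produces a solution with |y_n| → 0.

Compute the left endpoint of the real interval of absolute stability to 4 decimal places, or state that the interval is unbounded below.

z* = -6.0000.

With y'=λy (z=hλ):
  y_{n+1} = y_n + z·[2/3·y_n + 1/3·y_{n+1}] ⇒ (1 − 1/3z)y_{n+1} = (1 + 2/3z)y_n
  so R(z) = (1 + 2/3z)/(1 − 1/3z).

Solve |R(x)|<1 on ℝ⁻.
x=-0.38: |R|=0.6627
R=−1: 1+2/3x = −1+1/3x ⇒ -1/3x=2 ⇒ x=2/(-1/3)=-6.0000
Confirm numerically:
  x=-5.085: |R|=0.88683 <1
  x=-2.923: |R|=0.48050 <1
  x=-2.815: |R|=0.45228 <1
  x=-6.389: |R|=1.04143 >1
  x=-6.316: |R|=1.03392 >1
  x=-6.299: |R|=1.03215 >1
So |R|<1 on (-6.0000, 0).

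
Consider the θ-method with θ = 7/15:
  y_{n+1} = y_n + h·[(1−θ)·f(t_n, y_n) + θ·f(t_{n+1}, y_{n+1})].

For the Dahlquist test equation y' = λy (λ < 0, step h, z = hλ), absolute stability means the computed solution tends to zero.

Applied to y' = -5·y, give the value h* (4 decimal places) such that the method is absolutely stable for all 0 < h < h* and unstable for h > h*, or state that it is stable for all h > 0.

Test eqn y'=λy, z=hλ:
  y_{n+1} = y_n + z·[8/15·y_n + 7/15·y_{n+1}] ⇒ (1 − 7/15z)y_{n+1} = (1 + 8/15z)y_n
  so R(z) = (1 + 8/15z)/(1 − 7/15z).

Boundary: |R(x)|=1, x<0.
x=-1.63: |R|=0.0742
R=−1: 1+8/15x = −1+7/15x ⇒ -1/15x=2 ⇒ x=2/(-1/15)=-30.0000
Confirm numerically:
  x=-28.337: |R|=0.99221 <1
  x=-24.754: |R|=0.97214 <1
  x=-22.253: |R|=0.95464 <1
  x=-17.311: |R|=0.90682 <1
  x=-30.534: |R|=1.00233 >1
  x=-30.081: |R|=1.00036 >1
So |R|<1 on (-30.0000, 0).

(-30.0000,0); λ=-5 ⇒ h* = (30)/5 = 6.0000.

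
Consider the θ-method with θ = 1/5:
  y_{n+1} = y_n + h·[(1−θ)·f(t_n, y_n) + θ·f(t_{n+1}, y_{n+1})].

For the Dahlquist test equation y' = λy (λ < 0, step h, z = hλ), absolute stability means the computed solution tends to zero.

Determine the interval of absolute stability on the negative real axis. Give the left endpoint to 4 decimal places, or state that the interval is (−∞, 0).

On y'=λy, z=hλ:
  y_{n+1} = y_n + z·[4/5·y_n + 1/5·y_{n+1}] ⇒ (1 − 1/5z)y_{n+1} = (1 + 4/5z)y_n
  ⇒ R(z) = (1 + 4/5z)/(1 − 1/5z).

Boundary: |R(x)|=1, x<0.
x=-0.64: |R|=0.4326
R=−1: 1+4/5x = −1+1/5x ⇒ -3/5x=2 ⇒ x=2/(-3/5)=-3.3333
Confirm numerically:
  x=-2.603: |R|=0.71182 <1
  x=-2.450: |R|=0.64430 <1
  x=-2.085: |R|=0.47142 <1
  x=-1.671: |R|=0.25244 <1
  x=-3.921: |R|=1.19762 >1
  x=-3.724: |R|=1.13434 >1
  x=-3.587: |R|=1.08862 >1
Stable set (-3.3333, 0).

z∈(-3.3333,0).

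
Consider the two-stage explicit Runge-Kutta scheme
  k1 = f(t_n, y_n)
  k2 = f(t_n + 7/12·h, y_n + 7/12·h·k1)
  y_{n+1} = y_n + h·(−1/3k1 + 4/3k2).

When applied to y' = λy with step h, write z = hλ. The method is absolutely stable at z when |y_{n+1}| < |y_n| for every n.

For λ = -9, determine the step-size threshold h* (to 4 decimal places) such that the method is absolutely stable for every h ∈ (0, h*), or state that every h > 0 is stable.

(-1.2857,0); λ=-9 ⇒ h* = (9/7)/9 = 0.1429.

With y'=λy (z=hλ):
  k1=λy_n ⇒ h·k1=z·y_n;  k2=λ(1+7/12z)y_n ⇒ h·k2=z(1+7/12z)y_n
  y_{n+1}/y_n = 1 − 1/3z + 4/3z(1+7/12z) = 1 + z + 7/9z²
  Hence R(z) = 1 + z + 7/9z².

Boundary: |R(x)|=1, x<0.
x=-0.8: |R|=0.6978
R=1: x+7/9x²=0 ⇒ x=−9/7=-1.2857; min R=1−1/(4·7/9)=0.6786>−1
Confirm numerically:
  x=-0.811: |R|=0.70056 <1
  x=-0.675: |R|=0.67938 <1
  x=-0.641: |R|=0.67857 <1
  x=-1.512: |R|=1.26611 >1
  x=-1.345: |R|=1.06202 >1
So |R|<1 on (-1.2857, 0).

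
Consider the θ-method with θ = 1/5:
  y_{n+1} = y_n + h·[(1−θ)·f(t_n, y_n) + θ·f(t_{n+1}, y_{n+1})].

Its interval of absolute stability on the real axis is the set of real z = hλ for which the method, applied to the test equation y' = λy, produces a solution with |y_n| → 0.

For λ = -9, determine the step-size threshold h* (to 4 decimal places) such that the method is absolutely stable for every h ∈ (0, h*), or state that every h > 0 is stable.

(-3.3333,0); λ=-9 ⇒ h* = (10/3)/9 = 0.3704.

Set f=λy, z=hλ:
  y_{n+1} = y_n + z·[4/5·y_n + 1/5·y_{n+1}] ⇒ (1 − 1/5z)y_{n+1} = (1 + 4/5z)y_n
  ⇒ R(z) = (1 + 4/5z)/(1 − 1/5z).

Need |R(x)|<1, x<0.
x=-1.07: |R|=0.1186
R=−1: 1+4/5x = −1+1/5x ⇒ -3/5x=2 ⇒ x=2/(-3/5)=-3.3333
Confirm numerically:
  x=-1.932: |R|=0.39354 <1
  x=-1.801: |R|=0.32407 <1
  x=-1.481: |R|=0.14257 <1
  x=-3.678: |R|=1.11915 >1
  x=-3.401: |R|=1.02416 >1
Interval (-3.3333, 0).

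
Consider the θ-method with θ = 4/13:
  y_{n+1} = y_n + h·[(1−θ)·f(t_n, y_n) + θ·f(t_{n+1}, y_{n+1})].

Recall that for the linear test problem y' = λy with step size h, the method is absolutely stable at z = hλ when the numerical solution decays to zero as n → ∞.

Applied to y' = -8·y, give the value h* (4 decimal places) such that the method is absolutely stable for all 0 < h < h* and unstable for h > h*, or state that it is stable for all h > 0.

(-5.2000,0); λ=-8 ⇒ h* = (26/5)/8 = 0.6500.

Set f=λy, z=hλ:
  y_{n+1} = y_n + z·[9/13·y_n + 4/13·y_{n+1}] ⇒ (1 − 4/13z)y_{n+1} = (1 + 9/13z)y_n
  Hence R(z) = (1 + 9/13z)/(1 − 4/13z).

Need |R(x)|<1, x<0.
x=-1.65: |R|=0.0944
R=−1: 1+9/13x = −1+4/13x ⇒ -5/13x=2 ⇒ x=2/(-5/13)=-5.2000
Confirm numerically:
  x=-5.116: |R|=0.98745 <1
  x=-4.837: |R|=0.94389 <1
  x=-3.673: |R|=0.72429 <1
  x=-5.685: |R|=1.06785 >1
  x=-5.581: |R|=1.05393 >1
  x=-5.333: |R|=1.01937 >1
Stable set (-5.2000, 0).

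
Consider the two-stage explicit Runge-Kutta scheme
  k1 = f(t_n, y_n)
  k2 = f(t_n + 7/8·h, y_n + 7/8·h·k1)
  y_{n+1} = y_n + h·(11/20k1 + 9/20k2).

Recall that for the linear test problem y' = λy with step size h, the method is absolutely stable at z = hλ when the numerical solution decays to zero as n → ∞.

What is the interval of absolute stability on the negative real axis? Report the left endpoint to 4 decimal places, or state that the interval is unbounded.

Test eqn y'=λy, z=hλ:
  k1=λy_n ⇒ h·k1=z·y_n;  k2=λ(1+7/8z)y_n ⇒ h·k2=z(1+7/8z)y_n
  y_{n+1}/y_n = 1 + 11/20z + 9/20z(1+7/8z) = 1 + z + 63/160z²
  R(z) = 1 + z + 63/160z².

Find x<0 with |R(x)|<1.
x=-0.91: |R|=0.4161
R=1: x+63/160x²=0 ⇒ x=−160/63=-2.5397; min R=1−1/(4·63/160)=0.3651>−1
Confirm numerically:
  x=-2.481: |R|=0.94267 <1
  x=-1.861: |R|=0.50268 <1
  x=-1.529: |R|=0.39152 <1
  x=-1.400: |R|=0.37175 <1
  x=-3.097: |R|=1.67962 >1
  x=-2.634: |R|=1.09782 >1
  x=-2.585: |R|=1.04613 >1
So |R|<1 on (-2.5397, 0).

(-2.5397, 0).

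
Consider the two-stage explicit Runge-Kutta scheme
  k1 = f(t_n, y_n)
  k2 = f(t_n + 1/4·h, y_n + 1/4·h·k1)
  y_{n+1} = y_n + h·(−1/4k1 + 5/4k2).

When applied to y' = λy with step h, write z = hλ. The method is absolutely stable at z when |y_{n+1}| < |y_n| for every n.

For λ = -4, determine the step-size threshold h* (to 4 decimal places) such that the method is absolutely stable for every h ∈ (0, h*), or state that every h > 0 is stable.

On y'=λy, z=hλ:
  k1=λy_n ⇒ h·k1=z·y_n;  k2=λ(1+1/4z)y_n ⇒ h·k2=z(1+1/4z)y_n
  y_{n+1}/y_n = 1 − 1/4z + 5/4z(1+1/4z) = 1 + z + 5/16z²
  ⇒ R(z) = 1 + z + 5/16z².

Solve |R(x)|<1 on ℝ⁻.
x=-1.49: |R|=0.2038
R=1: x+5/16x²=0 ⇒ x=−16/5=-3.2000; min R=1−1/(4·5/16)=0.2000>−1
Confirm numerically:
  x=-2.287: |R|=0.34749 <1
  x=-1.725: |R|=0.20488 <1
  x=-1.648: |R|=0.20072 <1
  x=-1.427: |R|=0.20935 <1
  x=-3.502: |R|=1.33050 >1
  x=-3.480: |R|=1.30450 >1
  x=-3.333: |R|=1.13853 >1
Interval (-3.2000, 0).

(-3.2000,0); λ=-4 ⇒ h* = (16/5)/4 = 0.8000.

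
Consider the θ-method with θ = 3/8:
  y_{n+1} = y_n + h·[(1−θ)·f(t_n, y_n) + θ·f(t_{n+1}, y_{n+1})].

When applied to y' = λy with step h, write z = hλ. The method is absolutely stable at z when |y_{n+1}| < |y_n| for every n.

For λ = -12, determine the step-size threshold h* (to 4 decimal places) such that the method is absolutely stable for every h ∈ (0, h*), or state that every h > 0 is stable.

(-8.0000,0); λ=-12 ⇒ h* = (8)/12 = 0.6667.

With y'=λy (z=hλ):
  y_{n+1} = y_n + z·[5/8·y_n + 3/8·y_{n+1}] ⇒ (1 − 3/8z)y_{n+1} = (1 + 5/8z)y_n
  ⇒ R(z) = (1 + 5/8z)/(1 − 3/8z).

Need |R(x)|<1, x<0.
x=-1.61: |R|=0.0039
R=−1: 1+5/8x = −1+3/8x ⇒ -1/4x=2 ⇒ x=2/(-1/4)=-8.0000
Confirm numerically:
  x=-7.429: |R|=0.96229 <1
  x=-6.303: |R|=0.87387 <1
  x=-5.230: |R|=0.76615 <1
  x=-5.035: |R|=0.74335 <1
  x=-8.200: |R|=1.01227 >1
  x=-8.186: |R|=1.01143 >1
  x=-8.066: |R|=1.00410 >1
Stable set (-8.0000, 0).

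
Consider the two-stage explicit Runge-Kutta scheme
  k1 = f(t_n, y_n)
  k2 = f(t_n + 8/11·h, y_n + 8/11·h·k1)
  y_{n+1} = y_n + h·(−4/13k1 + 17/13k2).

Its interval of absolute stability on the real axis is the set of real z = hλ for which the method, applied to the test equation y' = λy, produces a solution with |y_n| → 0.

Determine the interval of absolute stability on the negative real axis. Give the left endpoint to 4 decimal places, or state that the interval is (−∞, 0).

Set f=λy, z=hλ:
  k1=λy_n ⇒ h·k1=z·y_n;  k2=λ(1+8/11z)y_n ⇒ h·k2=z(1+8/11z)y_n
  y_{n+1}/y_n = 1 − 4/13z + 17/13z(1+8/11z) = 1 + z + 136/143z²
  R(z) = 1 + z + 136/143z².

Boundary: |R(x)|=1, x<0.
x=-1.11: |R|=1.0618
R=1: x+136/143x²=0 ⇒ x=−143/136=-1.0515; min R=1−1/(4·136/143)=0.7371>−1
Confirm numerically:
  x=-0.994: |R|=0.94567 <1
  x=-0.894: |R|=0.86611 <1
  x=-0.804: |R|=0.81077 <1
  x=-0.646: |R|=0.75089 <1
  x=-1.414: |R|=1.48752 >1
  x=-1.366: |R|=1.40862 >1
  x=-1.329: |R|=1.35078 >1
Interval (-1.0515, 0).

z∈(-1.0515,0).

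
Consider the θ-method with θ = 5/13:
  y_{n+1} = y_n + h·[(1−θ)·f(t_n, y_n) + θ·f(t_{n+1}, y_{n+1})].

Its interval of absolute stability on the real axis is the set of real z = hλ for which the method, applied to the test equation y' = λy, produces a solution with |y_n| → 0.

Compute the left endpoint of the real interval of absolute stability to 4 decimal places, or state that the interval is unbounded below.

Test eqn y'=λy, z=hλ:
  y_{n+1} = y_n + z·[8/13·y_n + 5/13·y_{n+1}] ⇒ (1 − 5/13z)y_{n+1} = (1 + 8/13z)y_n
  ⇒ R(z) = (1 + 8/13z)/(1 − 5/13z).

Find x<0 with |R(x)|<1.
x=-0.34: |R|=0.6993
R=−1: 1+8/13x = −1+5/13x ⇒ -3/13x=2 ⇒ x=2/(-3/13)=-8.6667
Confirm numerically:
  x=-6.759: |R|=0.87770 <1
  x=-6.645: |R|=0.86879 <1
  x=-5.476: |R|=0.76295 <1
  x=-4.205: |R|=0.60661 <1
  x=-9.109: |R|=1.02267 >1
  x=-8.830: |R|=1.00857 >1
Interval (-8.6667, 0).

z* = -8.6667.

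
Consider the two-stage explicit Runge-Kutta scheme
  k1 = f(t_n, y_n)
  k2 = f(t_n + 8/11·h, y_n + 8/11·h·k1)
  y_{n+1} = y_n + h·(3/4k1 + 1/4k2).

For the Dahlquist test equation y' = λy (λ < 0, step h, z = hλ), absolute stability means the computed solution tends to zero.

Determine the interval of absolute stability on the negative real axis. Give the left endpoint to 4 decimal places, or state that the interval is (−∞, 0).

(-5.5000, 0).

On y'=λy, z=hλ:
  k1=λy_n ⇒ h·k1=z·y_n;  k2=λ(1+8/11z)y_n ⇒ h·k2=z(1+8/11z)y_n
  y_{n+1}/y_n = 1 + 3/4z + 1/4z(1+8/11z) = 1 + z + 2/11z²
  ⇒ R(z) = 1 + z + 2/11z².

Find x<0 with |R(x)|<1.
x=-0.33: |R|=0.6898
R=1: x+2/11x²=0 ⇒ x=−11/2=-5.5000; min R=1−1/(4·2/11)=-0.3750>−1
Confirm numerically:
  x=-4.784: |R|=0.37721 <1
  x=-4.603: |R|=0.24929 <1
  x=-4.508: |R|=0.18692 <1
  x=-2.381: |R|=0.35024 <1
  x=-5.898: |R|=1.42680 >1
  x=-5.708: |R|=1.21587 >1
Stable set (-5.5000, 0).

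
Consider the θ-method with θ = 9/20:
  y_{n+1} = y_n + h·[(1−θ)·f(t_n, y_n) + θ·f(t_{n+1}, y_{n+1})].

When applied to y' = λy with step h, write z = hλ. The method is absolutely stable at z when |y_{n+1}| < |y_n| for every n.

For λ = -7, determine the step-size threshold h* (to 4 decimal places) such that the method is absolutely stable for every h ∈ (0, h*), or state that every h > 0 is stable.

On y'=λy, z=hλ:
  y_{n+1} = y_n + z·[11/20·y_n + 9/20·y_{n+1}] ⇒ (1 − 9/20z)y_{n+1} = (1 + 11/20z)y_n
  ⇒ R(z) = (1 + 11/20z)/(1 − 9/20z).

Boundary: |R(x)|=1, x<0.
x=-1.5: |R|=0.1045
R=−1: 1+11/20x = −1+9/20x ⇒ -1/10x=2 ⇒ x=2/(-1/10)=-20.0000
Confirm numerically:
  x=-19.690: |R|=0.99686 <1
  x=-17.937: |R|=0.97726 <1
  x=-10.420: |R|=0.83160 <1
  x=-9.610: |R|=0.80486 <1
  x=-20.599: |R|=1.00583 >1
  x=-20.281: |R|=1.00277 >1
Stable set (-20.0000, 0).

(-20.0000,0); λ=-7 ⇒ h* = (20)/7 = 2.8571.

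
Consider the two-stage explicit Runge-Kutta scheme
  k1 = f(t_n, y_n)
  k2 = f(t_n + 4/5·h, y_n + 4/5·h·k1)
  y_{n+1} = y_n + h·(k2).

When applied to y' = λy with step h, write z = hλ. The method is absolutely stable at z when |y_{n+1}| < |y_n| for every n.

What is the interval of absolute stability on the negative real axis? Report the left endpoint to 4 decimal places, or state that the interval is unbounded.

(-1.2500, 0).

Test eqn y'=λy, z=hλ:
  k1=λy_n ⇒ h·k1=z·y_n;  k2=λ(1+4/5z)y_n ⇒ h·k2=z(1+4/5z)y_n
  y_{n+1}/y_n = 1 + z(1+4/5z) = 1 + z + 4/5z²
  ⇒ R(z) = 1 + z + 4/5z².

Boundary: |R(x)|=1, x<0.
x=-1.01: |R|=0.8061
R=1: x+4/5x²=0 ⇒ x=−5/4=-1.2500; min R=1−1/(4·4/5)=0.6875>−1
Confirm numerically:
  x=-1.126: |R|=0.88830 <1
  x=-0.896: |R|=0.74625 <1
  x=-0.810: |R|=0.71488 <1
  x=-0.624: |R|=0.68750 <1
  x=-1.665: |R|=1.55278 >1
  x=-1.295: |R|=1.04662 >1
  x=-1.286: |R|=1.03704 >1
So |R|<1 on (-1.2500, 0).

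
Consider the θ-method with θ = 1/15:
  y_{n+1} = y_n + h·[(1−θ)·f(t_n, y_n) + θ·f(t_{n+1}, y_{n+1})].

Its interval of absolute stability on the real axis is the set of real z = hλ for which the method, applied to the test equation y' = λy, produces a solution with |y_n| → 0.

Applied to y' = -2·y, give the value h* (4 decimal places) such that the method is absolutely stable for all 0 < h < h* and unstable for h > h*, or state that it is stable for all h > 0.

Test eqn y'=λy, z=hλ:
  y_{n+1} = y_n + z·[14/15·y_n + 1/15·y_{n+1}] ⇒ (1 − 1/15z)y_{n+1} = (1 + 14/15z)y_n
  Hence R(z) = (1 + 14/15z)/(1 − 1/15z).

Boundary: |R(x)|=1, x<0.
x=-0.72: |R|=0.3130
R=−1: 1+14/15x = −1+1/15x ⇒ -13/15x=2 ⇒ x=2/(-13/15)=-2.3077
Confirm numerically:
  x=-2.254: |R|=0.95955 <1
  x=-1.961: |R|=0.73427 <1
  x=-1.829: |R|=0.63022 <1
  x=-1.709: |R|=0.53420 <1
  x=-2.897: |R|=1.42806 >1
  x=-2.793: |R|=1.35458 >1
  x=-2.389: |R|=1.06079 >1
Stable set (-2.3077, 0).

(-2.3077,0); λ=-2 ⇒ h* = (30/13)/2 = 1.1538.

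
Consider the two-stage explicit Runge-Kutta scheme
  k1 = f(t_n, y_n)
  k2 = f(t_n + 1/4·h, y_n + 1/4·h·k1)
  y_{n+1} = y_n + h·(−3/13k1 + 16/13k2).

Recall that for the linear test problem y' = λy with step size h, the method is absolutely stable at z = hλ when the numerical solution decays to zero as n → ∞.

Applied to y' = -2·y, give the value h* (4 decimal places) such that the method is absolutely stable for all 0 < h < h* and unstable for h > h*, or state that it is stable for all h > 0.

With y'=λy (z=hλ):
  k1=λy_n ⇒ h·k1=z·y_n;  k2=λ(1+1/4z)y_n ⇒ h·k2=z(1+1/4z)y_n
  y_{n+1}/y_n = 1 − 3/13z + 16/13z(1+1/4z) = 1 + z + 4/13z²
  ⇒ R(z) = 1 + z + 4/13z².

Boundary: |R(x)|=1, x<0.
x=-0.58: |R|=0.5235
R=1: x+4/13x²=0 ⇒ x=−13/4=-3.2500; min R=1−1/(4·4/13)=0.1875>−1
Confirm numerically:
  x=-3.211: |R|=0.96147 <1
  x=-3.093: |R|=0.85058 <1
  x=-2.443: |R|=0.39338 <1
  x=-3.617: |R|=1.40844 >1
  x=-3.383: |R|=1.13844 >1
Interval (-3.2500, 0).

(-3.2500,0); λ=-2 ⇒ h* = (13/4)/2 = 1.6250.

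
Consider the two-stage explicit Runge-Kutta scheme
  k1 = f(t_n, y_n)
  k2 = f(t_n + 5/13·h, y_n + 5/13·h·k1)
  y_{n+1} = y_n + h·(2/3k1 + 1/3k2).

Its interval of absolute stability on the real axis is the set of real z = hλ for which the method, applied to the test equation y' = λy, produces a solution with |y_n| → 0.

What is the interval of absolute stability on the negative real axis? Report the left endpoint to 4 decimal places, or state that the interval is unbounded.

Set f=λy, z=hλ:
  k1=λy_n ⇒ h·k1=z·y_n;  k2=λ(1+5/13z)y_n ⇒ h·k2=z(1+5/13z)y_n
  y_{n+1}/y_n = 1 + 2/3z + 1/3z(1+5/13z) = 1 + z + 5/39z²
  ⇒ R(z) = 1 + z + 5/39z².

Need |R(x)|<1, x<0.
x=-1.12: |R|=0.0408
R=1: x+5/39x²=0 ⇒ x=−39/5=-7.8000; min R=1−1/(4·5/39)=-0.9500>−1
Confirm numerically:
  x=-7.737: |R|=0.93751 <1
  x=-5.514: |R|=0.61603 <1
  x=-3.822: |R|=0.94922 <1
  x=-8.168: |R|=1.38536 >1
  x=-8.090: |R|=1.30078 >1
  x=-8.015: |R|=1.22093 >1
Interval (-7.8000, 0).

(-7.8000, 0).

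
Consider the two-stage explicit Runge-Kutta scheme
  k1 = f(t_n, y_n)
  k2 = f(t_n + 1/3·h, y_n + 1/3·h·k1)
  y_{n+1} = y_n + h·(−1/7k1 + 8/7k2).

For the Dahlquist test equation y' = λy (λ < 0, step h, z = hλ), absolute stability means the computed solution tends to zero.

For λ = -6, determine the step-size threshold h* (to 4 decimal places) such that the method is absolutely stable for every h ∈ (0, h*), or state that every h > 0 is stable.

With y'=λy (z=hλ):
  k1=λy_n ⇒ h·k1=z·y_n;  k2=λ(1+1/3z)y_n ⇒ h·k2=z(1+1/3z)y_n
  y_{n+1}/y_n = 1 − 1/7z + 8/7z(1+1/3z) = 1 + z + 8/21z²
  R(z) = 1 + z + 8/21z².

Need |R(x)|<1, x<0.
x=-0.63: |R|=0.5212
R=1: x+8/21x²=0 ⇒ x=−21/8=-2.6250; min R=1−1/(4·8/21)=0.3438>−1
Confirm numerically:
  x=-2.045: |R|=0.54815 <1
  x=-1.995: |R|=0.52120 <1
  x=-1.990: |R|=0.51861 <1
  x=-1.284: |R|=0.34406 <1
  x=-3.091: |R|=1.54873 >1
  x=-3.074: |R|=1.52580 >1
  x=-2.683: |R|=1.05928 >1
Stable set (-2.6250, 0).

(-2.6250,0); λ=-6 ⇒ h* = (21/8)/6 = 0.4375.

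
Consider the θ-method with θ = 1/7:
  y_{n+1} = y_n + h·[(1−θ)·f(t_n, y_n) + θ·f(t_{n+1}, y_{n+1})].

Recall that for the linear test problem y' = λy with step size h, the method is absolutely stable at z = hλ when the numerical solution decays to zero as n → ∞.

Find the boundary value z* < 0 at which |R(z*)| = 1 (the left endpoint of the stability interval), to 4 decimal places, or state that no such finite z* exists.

Test eqn y'=λy, z=hλ:
  y_{n+1} = y_n + z·[6/7·y_n + 1/7·y_{n+1}] ⇒ (1 − 1/7z)y_{n+1} = (1 + 6/7z)y_n
  so R(z) = (1 + 6/7z)/(1 − 1/7z).

Find x<0 with |R(x)|<1.
x=-1.1: |R|=0.0494
R=−1: 1+6/7x = −1+1/7x ⇒ -5/7x=2 ⇒ x=2/(-5/7)=-2.8000
Confirm numerically:
  x=-2.415: |R|=0.79554 <1
  x=-2.263: |R|=0.71014 <1
  x=-2.045: |R|=0.58264 <1
  x=-1.437: |R|=0.19225 <1
  x=-3.212: |R|=1.20172 >1
  x=-2.972: |R|=1.08624 >1
  x=-2.876: |R|=1.03848 >1
Stable set (-2.8000, 0).

z* = -2.8000.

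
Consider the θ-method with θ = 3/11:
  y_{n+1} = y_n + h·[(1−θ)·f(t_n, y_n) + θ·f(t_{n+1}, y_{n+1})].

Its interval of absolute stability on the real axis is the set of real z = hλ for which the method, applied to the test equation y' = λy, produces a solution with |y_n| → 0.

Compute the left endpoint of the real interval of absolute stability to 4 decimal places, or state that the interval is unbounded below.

z* = -4.4000.

Set f=λy, z=hλ:
  y_{n+1} = y_n + z·[8/11·y_n + 3/11·y_{n+1}] ⇒ (1 − 3/11z)y_{n+1} = (1 + 8/11z)y_n
  so R(z) = (1 + 8/11z)/(1 − 3/11z).

Need |R(x)|<1, x<0.
x=-1.28: |R|=0.0512
R=−1: 1+8/11x = −1+3/11x ⇒ -5/11x=2 ⇒ x=2/(-5/11)=-4.4000
Confirm numerically:
  x=-2.050: |R|=0.31487 <1
  x=-1.917: |R|=0.25885 <1
  x=-1.791: |R|=0.20326 <1
  x=-4.984: |R|=1.11252 >1
  x=-4.844: |R|=1.08695 >1
Interval (-4.4000, 0).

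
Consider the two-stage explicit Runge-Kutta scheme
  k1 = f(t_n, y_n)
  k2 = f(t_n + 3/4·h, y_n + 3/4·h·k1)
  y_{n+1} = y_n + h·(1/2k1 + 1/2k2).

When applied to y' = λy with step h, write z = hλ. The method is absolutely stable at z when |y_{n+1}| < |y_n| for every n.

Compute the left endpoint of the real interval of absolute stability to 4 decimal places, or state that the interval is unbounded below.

Set f=λy, z=hλ:
  k1=λy_n ⇒ h·k1=z·y_n;  k2=λ(1+3/4z)y_n ⇒ h·k2=z(1+3/4z)y_n
  y_{n+1}/y_n = 1 + 1/2z + 1/2z(1+3/4z) = 1 + z + 3/8z²
  Hence R(z) = 1 + z + 3/8z².

Solve |R(x)|<1 on ℝ⁻.
x=-1.32: |R|=0.3334
R=1: x+3/8x²=0 ⇒ x=−8/3=-2.6667; min R=1−1/(4·3/8)=0.3333>−1
Confirm numerically:
  x=-2.645: |R|=0.97851 <1
  x=-2.356: |R|=0.72553 <1
  x=-1.558: |R|=0.35226 <1
  x=-1.331: |R|=0.33334 <1
  x=-3.030: |R|=1.41284 >1
  x=-2.754: |R|=1.09019 >1
Interval (-2.6667, 0).

z* = -2.6667.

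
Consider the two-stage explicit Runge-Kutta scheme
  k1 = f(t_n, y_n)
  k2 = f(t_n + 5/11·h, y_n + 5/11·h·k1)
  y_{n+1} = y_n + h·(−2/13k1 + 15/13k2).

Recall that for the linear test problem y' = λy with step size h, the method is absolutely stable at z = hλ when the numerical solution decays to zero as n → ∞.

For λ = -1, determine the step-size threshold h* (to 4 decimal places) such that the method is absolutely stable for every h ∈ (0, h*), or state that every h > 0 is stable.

With y'=λy (z=hλ):
  k1=λy_n ⇒ h·k1=z·y_n;  k2=λ(1+5/11z)y_n ⇒ h·k2=z(1+5/11z)y_n
  y_{n+1}/y_n = 1 − 2/13z + 15/13z(1+5/11z) = 1 + z + 75/143z²
  R(z) = 1 + z + 75/143z².

Boundary: |R(x)|=1, x<0.
x=-1.02: |R|=0.5257
R=1: x+75/143x²=0 ⇒ x=−143/75=-1.9067; min R=1−1/(4·75/143)=0.5233>−1
Confirm numerically:
  x=-1.648: |R|=0.77643 <1
  x=-1.477: |R|=0.66716 <1
  x=-1.213: |R|=0.55870 <1
  x=-1.007: |R|=0.52484 <1
  x=-2.265: |R|=1.42568 >1
  x=-2.008: |R|=1.10672 >1
Stable set (-1.9067, 0).

(-1.9067,0); λ=-1 ⇒ h* = (143/75)/1 = 1.9067.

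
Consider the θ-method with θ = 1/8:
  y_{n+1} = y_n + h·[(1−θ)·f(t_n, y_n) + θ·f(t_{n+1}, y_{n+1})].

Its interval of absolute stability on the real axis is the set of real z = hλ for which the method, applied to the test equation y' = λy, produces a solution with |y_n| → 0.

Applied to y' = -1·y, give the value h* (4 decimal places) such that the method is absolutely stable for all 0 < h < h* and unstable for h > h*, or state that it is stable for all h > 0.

Test eqn y'=λy, z=hλ:
  y_{n+1} = y_n + z·[7/8·y_n + 1/8·y_{n+1}] ⇒ (1 − 1/8z)y_{n+1} = (1 + 7/8z)y_n
  Hence R(z) = (1 + 7/8z)/(1 − 1/8z).

Solve |R(x)|<1 on ℝ⁻.
x=-1.23: |R|=0.0661
R=−1: 1+7/8x = −1+1/8x ⇒ -3/4x=2 ⇒ x=2/(-3/4)=-2.6667
Confirm numerically:
  x=-2.330: |R|=0.80445 <1
  x=-1.956: |R|=0.57172 <1
  x=-1.338: |R|=0.14628 <1
  x=-1.271: |R|=0.09675 <1
  x=-3.085: |R|=1.22643 >1
  x=-3.053: |R|=1.20972 >1
  x=-2.988: |R|=1.17546 >1
So |R|<1 on (-2.6667, 0).

(-2.6667,0); λ=-1 ⇒ h* = (8/3)/1 = 2.6667.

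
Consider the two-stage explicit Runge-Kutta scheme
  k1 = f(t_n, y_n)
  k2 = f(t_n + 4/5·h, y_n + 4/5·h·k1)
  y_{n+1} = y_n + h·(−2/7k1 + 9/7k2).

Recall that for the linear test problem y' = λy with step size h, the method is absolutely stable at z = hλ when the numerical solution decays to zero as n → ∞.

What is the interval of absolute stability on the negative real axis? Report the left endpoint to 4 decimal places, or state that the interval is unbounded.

On y'=λy, z=hλ:
  k1=λy_n ⇒ h·k1=z·y_n;  k2=λ(1+4/5z)y_n ⇒ h·k2=z(1+4/5z)y_n
  y_{n+1}/y_n = 1 − 2/7z + 9/7z(1+4/5z) = 1 + z + 36/35z²
  ⇒ R(z) = 1 + z + 36/35z².

Need |R(x)|<1, x<0.
x=-1.05: |R|=1.0840
R=1: x+36/35x²=0 ⇒ x=−35/36=-0.9722; min R=1−1/(4·36/35)=0.7569>−1
Confirm numerically:
  x=-0.782: |R|=0.84700 <1
  x=-0.689: |R|=0.79928 <1
  x=-0.590: |R|=0.76805 <1
  x=-0.451: |R|=0.75821 <1
  x=-1.268: |R|=1.38576 >1
  x=-1.265: |R|=1.38095 >1
Interval (-0.9722, 0).

z∈(-0.9722,0).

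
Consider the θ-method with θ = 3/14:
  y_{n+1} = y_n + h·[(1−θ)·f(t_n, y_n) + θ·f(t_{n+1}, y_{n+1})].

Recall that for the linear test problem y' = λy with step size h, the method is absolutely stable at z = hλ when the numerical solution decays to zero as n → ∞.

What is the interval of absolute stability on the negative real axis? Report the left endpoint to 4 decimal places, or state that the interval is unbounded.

Test eqn y'=λy, z=hλ:
  y_{n+1} = y_n + z·[11/14·y_n + 3/14·y_{n+1}] ⇒ (1 − 3/14z)y_{n+1} = (1 + 11/14z)y_n
  ⇒ R(z) = (1 + 11/14z)/(1 − 3/14z).

Find x<0 with |R(x)|<1.
x=-0.79: |R|=0.3244
R=−1: 1+11/14x = −1+3/14x ⇒ -4/7x=2 ⇒ x=2/(-4/7)=-3.5000
Confirm numerically:
  x=-3.045: |R|=0.84266 <1
  x=-2.516: |R|=0.63468 <1
  x=-2.471: |R|=0.61556 <1
  x=-3.880: |R|=1.11856 >1
  x=-3.636: |R|=1.04368 >1
  x=-3.576: |R|=1.02459 >1
Interval (-3.5000, 0).

z∈(-3.5000,0).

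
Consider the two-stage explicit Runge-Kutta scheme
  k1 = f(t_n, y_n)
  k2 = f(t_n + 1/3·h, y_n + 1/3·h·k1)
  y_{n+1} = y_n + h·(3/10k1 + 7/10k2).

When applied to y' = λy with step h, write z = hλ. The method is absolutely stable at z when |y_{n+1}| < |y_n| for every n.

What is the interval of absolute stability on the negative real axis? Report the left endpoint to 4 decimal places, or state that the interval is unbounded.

Set f=λy, z=hλ:
  k1=λy_n ⇒ h·k1=z·y_n;  k2=λ(1+1/3z)y_n ⇒ h·k2=z(1+1/3z)y_n
  y_{n+1}/y_n = 1 + 3/10z + 7/10z(1+1/3z) = 1 + z + 7/30z²
  Hence R(z) = 1 + z + 7/30z².

Boundary: |R(x)|=1, x<0.
x=-1.48: |R|=0.0311
R=1: x+7/30x²=0 ⇒ x=−30/7=-4.2857; min R=1−1/(4·7/30)=-0.0714>−1
Confirm numerically:
  x=-4.090: |R|=0.81322 <1
  x=-4.010: |R|=0.74202 <1
  x=-2.797: |R|=0.02842 <1
  x=-2.119: |R|=0.07130 <1
  x=-4.855: |R|=1.64491 >1
  x=-4.747: |R|=1.51094 >1
Interval (-4.2857, 0).

z∈(-4.2857,0).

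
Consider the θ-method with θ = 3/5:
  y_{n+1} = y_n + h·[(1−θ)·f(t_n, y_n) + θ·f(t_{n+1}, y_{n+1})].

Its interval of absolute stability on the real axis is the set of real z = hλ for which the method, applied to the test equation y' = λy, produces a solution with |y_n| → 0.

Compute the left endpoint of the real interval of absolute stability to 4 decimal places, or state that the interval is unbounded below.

On y'=λy, z=hλ:
  y_{n+1} = y_n + z·[2/5·y_n + 3/5·y_{n+1}] ⇒ (1 − 3/5z)y_{n+1} = (1 + 2/5z)y_n
  R(z) = (1 + 2/5z)/(1 − 3/5z).

Boundary: |R(x)|=1, x<0.
x=-0.31: |R|=0.7386
x=-2: |R|=0.0909
x=-10: |R|=0.4286
x=-100: |R|=0.6393
θ=3/5≥1/2 ⇒ |1+2/5x|<|1−3/5x| ∀x<0 ⇒ stable on all of ℝ⁻.

unbounded; (−∞, 0).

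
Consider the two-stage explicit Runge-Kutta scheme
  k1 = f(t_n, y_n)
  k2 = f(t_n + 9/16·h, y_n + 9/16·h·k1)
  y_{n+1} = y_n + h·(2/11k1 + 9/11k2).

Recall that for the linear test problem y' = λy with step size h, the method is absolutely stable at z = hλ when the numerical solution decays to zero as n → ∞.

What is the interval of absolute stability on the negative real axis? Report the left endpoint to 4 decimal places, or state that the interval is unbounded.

z∈(-2.1728,0).

With y'=λy (z=hλ):
  k1=λy_n ⇒ h·k1=z·y_n;  k2=λ(1+9/16z)y_n ⇒ h·k2=z(1+9/16z)y_n
  y_{n+1}/y_n = 1 + 2/11z + 9/11z(1+9/16z) = 1 + z + 81/176z²
  ⇒ R(z) = 1 + z + 81/176z².

Solve |R(x)|<1 on ℝ⁻.
x=-1.25: |R|=0.4691
R=1: x+81/176x²=0 ⇒ x=−176/81=-2.1728; min R=1−1/(4·81/176)=0.4568>−1
Confirm numerically:
  x=-1.915: |R|=0.77276 <1
  x=-1.221: |R|=0.46513 <1
  x=-1.115: |R|=0.45717 <1
  x=-1.096: |R|=0.45683 <1
  x=-2.746: |R|=1.72435 >1
  x=-2.634: |R|=1.55904 >1
  x=-2.228: |R|=1.05656 >1
So |R|<1 on (-2.1728, 0).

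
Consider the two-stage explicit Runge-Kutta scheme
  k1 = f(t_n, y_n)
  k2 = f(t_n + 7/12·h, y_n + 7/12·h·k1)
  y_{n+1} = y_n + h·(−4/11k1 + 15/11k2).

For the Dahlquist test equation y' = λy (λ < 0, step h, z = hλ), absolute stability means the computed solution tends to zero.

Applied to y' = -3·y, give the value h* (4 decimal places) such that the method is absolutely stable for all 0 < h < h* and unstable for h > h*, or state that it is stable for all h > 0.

Set f=λy, z=hλ:
  k1=λy_n ⇒ h·k1=z·y_n;  k2=λ(1+7/12z)y_n ⇒ h·k2=z(1+7/12z)y_n
  y_{n+1}/y_n = 1 − 4/11z + 15/11z(1+7/12z) = 1 + z + 35/44z²
  ⇒ R(z) = 1 + z + 35/44z².

Boundary: |R(x)|=1, x<0.
x=-1.38: |R|=1.1349
R=1: x+35/44x²=0 ⇒ x=−44/35=-1.2571; min R=1−1/(4·35/44)=0.6857>−1
Confirm numerically:
  x=-0.728: |R|=0.69358 <1
  x=-0.644: |R|=0.68590 <1
  x=-0.558: |R|=0.68968 <1
  x=-1.666: |R|=1.54183 >1
  x=-1.448: |R|=1.21983 >1
Interval (-1.2571, 0).

(-1.2571,0); λ=-3 ⇒ h* = (44/35)/3 = 0.4190.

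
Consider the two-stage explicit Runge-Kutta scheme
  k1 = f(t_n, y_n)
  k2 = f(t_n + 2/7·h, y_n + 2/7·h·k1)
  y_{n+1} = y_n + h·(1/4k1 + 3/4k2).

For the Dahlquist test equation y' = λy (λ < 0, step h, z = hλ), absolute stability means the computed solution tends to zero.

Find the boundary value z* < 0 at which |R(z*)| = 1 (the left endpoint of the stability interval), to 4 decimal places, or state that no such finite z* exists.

left endpoint -4.6667.

Test eqn y'=λy, z=hλ:
  k1=λy_n ⇒ h·k1=z·y_n;  k2=λ(1+2/7z)y_n ⇒ h·k2=z(1+2/7z)y_n
  y_{n+1}/y_n = 1 + 1/4z + 3/4z(1+2/7z) = 1 + z + 3/14z²
  so R(z) = 1 + z + 3/14z².

Solve |R(x)|<1 on ℝ⁻.
x=-0.37: |R|=0.6593
R=1: x+3/14x²=0 ⇒ x=−14/3=-4.6667; min R=1−1/(4·3/14)=-0.1667>−1
Confirm numerically:
  x=-4.098: |R|=0.50063 <1
  x=-4.040: |R|=0.45749 <1
  x=-3.724: |R|=0.24775 <1
  x=-3.001: |R|=0.07114 <1
  x=-5.198: |R|=1.59183 >1
  x=-4.964: |R|=1.31628 >1
  x=-4.946: |R|=1.29605 >1
Interval (-4.6667, 0).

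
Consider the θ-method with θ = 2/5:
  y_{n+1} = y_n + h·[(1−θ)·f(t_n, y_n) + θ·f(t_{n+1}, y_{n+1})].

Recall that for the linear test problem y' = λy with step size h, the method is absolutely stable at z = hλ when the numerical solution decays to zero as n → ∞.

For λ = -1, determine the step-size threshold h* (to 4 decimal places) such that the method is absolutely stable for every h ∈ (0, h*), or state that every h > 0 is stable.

(-10.0000,0); λ=-1 ⇒ h* = (10)/1 = 10.0000.

Set f=λy, z=hλ:
  y_{n+1} = y_n + z·[3/5·y_n + 2/5·y_{n+1}] ⇒ (1 − 2/5z)y_{n+1} = (1 + 3/5z)y_n
  R(z) = (1 + 3/5z)/(1 − 2/5z).

Find x<0 with |R(x)|<1.
x=-1.49: |R|=0.0664
R=−1: 1+3/5x = −1+2/5x ⇒ -1/5x=2 ⇒ x=2/(-1/5)=-10.0000
Confirm numerically:
  x=-9.716: |R|=0.98838 <1
  x=-6.305: |R|=0.79018 <1
  x=-4.304: |R|=0.58142 <1
  x=-4.103: |R|=0.55346 <1
  x=-10.589: |R|=1.02250 >1
  x=-10.500: |R|=1.01923 >1
  x=-10.419: |R|=1.01622 >1
Interval (-10.0000, 0).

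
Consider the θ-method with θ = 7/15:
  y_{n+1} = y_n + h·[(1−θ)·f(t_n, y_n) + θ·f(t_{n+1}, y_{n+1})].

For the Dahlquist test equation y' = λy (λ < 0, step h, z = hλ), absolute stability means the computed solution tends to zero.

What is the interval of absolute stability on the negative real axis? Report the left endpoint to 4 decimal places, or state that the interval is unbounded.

z∈(-30.0000,0).

With y'=λy (z=hλ):
  y_{n+1} = y_n + z·[8/15·y_n + 7/15·y_{n+1}] ⇒ (1 − 7/15z)y_{n+1} = (1 + 8/15z)y_n
  so R(z) = (1 + 8/15z)/(1 − 7/15z).

Solve |R(x)|<1 on ℝ⁻.
x=-1.49: |R|=0.1211
R=−1: 1+8/15x = −1+7/15x ⇒ -1/15x=2 ⇒ x=2/(-1/15)=-30.0000
Confirm numerically:
  x=-29.116: |R|=0.99596 <1
  x=-23.938: |R|=0.96680 <1
  x=-20.124: |R|=0.93664 <1
  x=-30.470: |R|=1.00206 >1
  x=-30.372: |R|=1.00163 >1
Stable set (-30.0000, 0).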